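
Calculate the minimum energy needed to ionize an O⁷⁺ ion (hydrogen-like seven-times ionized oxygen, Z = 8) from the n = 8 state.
13.6057 eV

The ionization energy is the energy needed to remove the electron completely (n → ∞).

For a hydrogen-like ion with Z = 8, E_n = -13.6057 Z² / n² eV.

At n = 8: E_8 = -13.6057 × 8² / 8² = -13.6057000 eV
At n = ∞: E_∞ = 0 eV

Ionization energy = E_∞ - E_8 = 0 - (-13.6057000) = 13.6057000 eV
Ionization energy ≈ 13.6057 eV

This is also called the binding energy of the electron in state n = 8.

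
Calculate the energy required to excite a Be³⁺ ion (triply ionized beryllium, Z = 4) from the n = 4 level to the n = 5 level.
4.898052 eV

The energy levels of a hydrogen-like atom are E_n = -13.6057 Z² eV / n².

Energy at n = 4: E_4 = -13.6057 × 4² / 4² = -13.605700000 eV
Energy at n = 5: E_5 = -13.6057 × 4² / 5² = -8.707648000 eV

The excitation energy is the difference:
ΔE = E_5 - E_4
ΔE = -8.707648000 - (-13.605700000)
ΔE = 4.898052 eV

Since this is positive, energy must be absorbed (photon absorption).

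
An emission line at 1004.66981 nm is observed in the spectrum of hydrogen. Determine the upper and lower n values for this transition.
n = 7 → n = 3

First, find the photon energy from the wavelength (hc = 1239.84 eV·nm):
E = hc/λ = 1239.84 eV·nm / 1004.66981 nm = 1.2340771 eV

The energy levels of hydrogen satisfy E_n = -13.6057 / n² eV, so an emission n_i → n_f releases
ΔE = 13.6057 × (1/n_f² − 1/n_i²) eV.

Setting ΔE equal to the photon energy:
1/n_f² − 1/n_i² = 1.2340771 / 13.6057 = 0.090702948

Since 1/n_i² must be positive, we need 1/n_f² > 0.090702948, i.e. n_f ≤ 3. For each allowed n_f, solve n_i = (1/n_f² − 0.090702948)^(−1/2) and check whether it is a whole number:
  n_f = 1: 1/n_i² = 1.000000000 − 0.090702948 = 0.909297052 → n_i = 1.049  (not an integer) ✗
  n_f = 2: 1/n_i² = 0.250000000 − 0.090702948 = 0.159297052 → n_i = 2.506  (not an integer) ✗
  n_f = 3: 1/n_i² = 0.111111111 − 0.090702948 = 0.020408163 → n_i = 7.000  → integer, n_i = 7 ✓

Only n_f = 3 gives an integer upper level, n_i = 7.

The transition is from n = 7 to n = 3 (emission).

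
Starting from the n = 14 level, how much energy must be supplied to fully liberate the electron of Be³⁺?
1.11067 eV

The ionization energy is the energy needed to remove the electron completely (n → ∞).

For a hydrogen-like ion with Z = 4, E_n = -13.6057 Z² / n² eV.

At n = 14: E_14 = -13.6057 × 4² / 14² = -1.11066939 eV
At n = ∞: E_∞ = 0 eV

Ionization energy = E_∞ - E_14 = 0 - (-1.11066939) = 1.11066939 eV
Ionization energy ≈ 1.11067 eV

This is also called the binding energy of the electron in state n = 14.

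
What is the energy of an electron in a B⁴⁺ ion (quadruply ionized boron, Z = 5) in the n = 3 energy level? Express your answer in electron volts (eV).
-37.7936 eV

The energy levels of a hydrogen-like atom are given by:
E_n = -13.6057 Z² / n² eV  (with Z = 5 for B⁴⁺)

For n = 3:
E_3 = -13.6057 × 5² / 3²
E_3 = -13.6057 × 25 / 9
E_3 = -37.7936 eV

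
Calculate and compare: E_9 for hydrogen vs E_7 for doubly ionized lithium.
Li²⁺ at n = 7 (E = -2.50 eV)

Using E_n = -13.6057 Z² / n² eV:

H (Z = 1) at n = 9:
E = -13.6057 × 1² / 9² = -13.6057 × 1 / 81 = -0.16797 eV

Li²⁺ (Z = 3) at n = 7:
E = -13.6057 × 3² / 7² = -13.6057 × 9 / 49 = -2.49901 eV

Since -2.49901 eV < -0.16797 eV,
Li²⁺ at n = 7 is more tightly bound (requires more energy to ionize).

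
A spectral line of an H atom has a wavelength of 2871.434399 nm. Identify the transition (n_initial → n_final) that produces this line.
n = 11 → n = 5

First, find the photon energy from the wavelength (hc = 1239.84 eV·nm):
E = hc/λ = 1239.84 eV·nm / 2871.434399 nm = 0.43178420 eV

The energy levels of hydrogen satisfy E_n = -13.6057 / n² eV, so an emission n_i → n_f releases
ΔE = 13.6057 × (1/n_f² − 1/n_i²) eV.

Setting ΔE equal to the photon energy:
1/n_f² − 1/n_i² = 0.43178420 / 13.6057 = 0.031735537

Since 1/n_i² must be positive, we need 1/n_f² > 0.031735537, i.e. n_f ≤ 5. For each allowed n_f, solve n_i = (1/n_f² − 0.031735537)^(−1/2) and check whether it is a whole number:
  n_f = 1: 1/n_i² = 1.000000000 − 0.031735537 = 0.968264463 → n_i = 1.016  (not an integer) ✗
  n_f = 2: 1/n_i² = 0.250000000 − 0.031735537 = 0.218264463 → n_i = 2.140  (not an integer) ✗
  n_f = 3: 1/n_i² = 0.111111111 − 0.031735537 = 0.079375574 → n_i = 3.549  (not an integer) ✗
  n_f = 4: 1/n_i² = 0.062500000 − 0.031735537 = 0.030764463 → n_i = 5.701  (not an integer) ✗
  n_f = 5: 1/n_i² = 0.040000000 − 0.031735537 = 0.008264463 → n_i = 11.000  → integer, n_i = 11 ✓

Only n_f = 5 gives an integer upper level, n_i = 11.

The transition is from n = 11 to n = 5 (emission).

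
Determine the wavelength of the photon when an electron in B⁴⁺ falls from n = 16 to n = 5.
100.988690 nm

First, find the transition energy using E_n = -13.6057 Z² / n² eV:
E_16 = -13.6057 × 5² / 16² = -1.328681641 eV
E_5 = -13.6057 × 5² / 5² = -13.605700000 eV

Photon energy: |ΔE| = |E_5 - E_16| = 12.277018359 eV

Convert to wavelength using E = hc/λ with hc = 1239.84 eV·nm:
λ = hc/E = 1239.84 eV·nm / 12.277018359 eV
λ = 100.988690 nm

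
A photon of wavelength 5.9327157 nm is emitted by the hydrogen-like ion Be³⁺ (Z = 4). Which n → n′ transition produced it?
n = 5 → n = 1

First, find the photon energy from the wavelength (hc = 1239.84 eV·nm):
E = hc/λ = 1239.84 eV·nm / 5.9327157 nm = 208.98355 eV

The energy levels of Be³⁺ satisfy E_n = -13.6057 × 4² / n² eV, so an emission n_i → n_f releases
ΔE = 13.6057 × 4² × (1/n_f² − 1/n_i²) eV.

Setting ΔE equal to the photon energy:
1/n_f² − 1/n_i² = 208.98355 / (13.6057 × 4²) = 0.95999999

Since 1/n_i² must be positive, we need 1/n_f² > 0.95999999, i.e. n_f ≤ 1. For each allowed n_f, solve n_i = (1/n_f² − 0.95999999)^(−1/2) and check whether it is a whole number:
  n_f = 1: 1/n_i² = 1.00000000 − 0.95999999 = 0.04000001 → n_i = 5.000  → integer, n_i = 5 ✓

Only n_f = 1 gives an integer upper level, n_i = 5.

The transition is from n = 5 to n = 1 (emission).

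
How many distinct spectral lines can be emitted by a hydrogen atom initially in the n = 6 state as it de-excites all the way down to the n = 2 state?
10

The electron can occupy levels n = 2, 3, ..., 6 during de-excitation — that is m = 6 - 2 + 1 = 5 distinct levels.

The number of distinct spectral lines equals the number of ways to choose 2 of these m levels (each pair gives one possible emission transition):

Number of lines = m(m-1)/2 = 5×4/2 = 10

These correspond to all possible transitions between the 5 levels:
6 → 5, 6 → 4, 6 → 3, 6 → 2, 5 → 4, 5 → 3, 5 → 2, 4 → 3...

Each transition produces a photon with a unique energy (and thus wavelength). This count does not depend on Z.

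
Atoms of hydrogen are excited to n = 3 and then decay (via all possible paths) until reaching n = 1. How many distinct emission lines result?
3

The electron can occupy levels n = 1, 2, ..., 3 during de-excitation — that is m = 3 - 1 + 1 = 3 distinct levels.

The number of distinct spectral lines equals the number of ways to choose 2 of these m levels (each pair gives one possible emission transition):

Number of lines = m(m-1)/2 = 3×2/2 = 3

These correspond to all possible transitions between the 3 levels:
3 → 2, 3 → 1, 2 → 1

Each transition produces a photon with a unique energy (and thus wavelength). This count does not depend on Z.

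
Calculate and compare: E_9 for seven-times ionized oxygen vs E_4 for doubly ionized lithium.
O⁷⁺ at n = 9 (E = -10.750183 eV)

Using E_n = -13.6057 Z² / n² eV:

O⁷⁺ (Z = 8) at n = 9:
E = -13.6057 × 8² / 9² = -13.6057 × 64 / 81 = -10.750182716 eV

Li²⁺ (Z = 3) at n = 4:
E = -13.6057 × 3² / 4² = -13.6057 × 9 / 16 = -7.653206250 eV

Since -10.750182716 eV < -7.653206250 eV,
O⁷⁺ at n = 9 is more tightly bound (requires more energy to ionize).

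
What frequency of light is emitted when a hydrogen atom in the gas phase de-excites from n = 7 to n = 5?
6.445e+13 Hz

First, find the transition energy:
E_7 = -13.6057 / 7² = -0.27766735 eV
E_5 = -13.6057 / 5² = -0.54422800 eV
|ΔE| = |E_5 - E_7| = 0.26656065 eV

Convert to Joules: E = 0.26656065 eV × (1.602177 × 10⁻¹⁹ J/eV) = 4.27077e-20 J

Using E = hf:
f = E/h = 4.27077e-20 J / (6.62607 × 10⁻³⁴ J·s)
f = 6.445e+13 Hz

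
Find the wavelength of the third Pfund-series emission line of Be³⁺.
233.65773 nm

The lines of a series are numbered from the longest wavelength (smallest ΔE) outward; the third line is the transition from n = n_f + 3 to n_f.
The Pfund series has all transitions ending at n_f = 5.

For Be³⁺ (Z = 4), the third line (γ-line) is the jump from n = 8 to n = 5:
E_8 = -13.6057 × 4² / 8² = -3.401425000 eV
E_5 = -13.6057 × 4² / 5² = -8.707648000 eV
ΔE = E_8 - E_5 = 5.306223000 eV

λ = hc/E = 1239.84 eV·nm / 5.306223000 eV
λ = 233.65773 nm

This is the γ-line of the Pfund series in Be³⁺.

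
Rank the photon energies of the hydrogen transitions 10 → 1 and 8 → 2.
10 → 1

Calculate the energy for each transition:

Transition 10 → 1:
ΔE₁ = |E_1 - E_10| = |-13.6057/1² - (-13.6057/10²)|
ΔE₁ = |-13.60570000 - (-0.13605700)| = 13.46964 eV

Transition 8 → 2:
ΔE₂ = |E_2 - E_8| = |-13.6057/2² - (-13.6057/8²)|
ΔE₂ = |-3.40142500 - (-0.21258906)| = 3.18884 eV

Since 13.46964 eV > 3.18884 eV, the transition 10 → 1 emits the more energetic photon.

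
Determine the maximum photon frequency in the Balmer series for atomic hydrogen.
8.22461e+14 Hz

The series limit corresponds to the transition from n = ∞ to n = 2.
This is the highest energy (shortest wavelength) transition in the Balmer series.

E_∞ = 0 eV
E_2 = -13.6057 / 2² = -3.40142500 eV

Energy at series limit:
ΔE = E_∞ - E_2 = 0 - (-3.40142500) = 3.40142500 eV
E = 3.40142500 eV × (1.602177 × 10⁻¹⁹ J/eV) = 5.4496849e-19 J
f = E/h = 5.4496849e-19 J / (6.62607 × 10⁻³⁴ J·s) = 8.22461e+14 Hz

This energy equals the ionization energy from the n = 2 state of hydrogen.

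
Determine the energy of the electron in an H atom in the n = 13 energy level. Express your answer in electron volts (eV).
-0.0805 eV

The energy levels of a hydrogen-like atom are given by:
E_n = -13.6057 eV / n²

For n = 13:
E_13 = -13.6057 eV / 13²
E_13 = -13.6057 eV / 169
E_13 = -0.0805 eV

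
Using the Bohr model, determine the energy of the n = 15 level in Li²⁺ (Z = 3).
-0.544228 eV

For hydrogen-like ions, the energy levels scale with Z²:
E_n = -13.6057 Z² / n² eV

For Li²⁺ (Z = 3) at n = 15:
E_15 = -13.6057 × 3² / 15²
E_15 = -13.6057 × 9 / 225
E_15 = -122.4513 / 225
E_15 = -0.544228 eV

The energy is 9 times more negative than hydrogen at the same n due to the stronger nuclear charge.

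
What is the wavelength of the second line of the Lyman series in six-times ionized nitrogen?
2.09219 nm

The lines of a series are numbered from the longest wavelength (smallest ΔE) outward; the second line is the transition from n = n_f + 2 to n_f.
The Lyman series has all transitions ending at n_f = 1.

For N⁶⁺ (Z = 7), the second line (β-line) is the jump from n = 3 to n = 1:
E_3 = -13.6057 × 7² / 3² = -74.0754778 eV
E_1 = -13.6057 × 7² / 1² = -666.6793000 eV
ΔE = E_3 - E_1 = 592.6038222 eV

λ = hc/E = 1239.84 eV·nm / 592.6038222 eV
λ = 2.09219 nm

This is the β-line of the Lyman series in N⁶⁺.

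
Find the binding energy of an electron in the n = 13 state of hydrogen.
0.08 eV

The ionization energy is the energy needed to remove the electron completely (n → ∞).

For hydrogen, E_n = -13.6057 eV / n².

At n = 13: E_13 = -13.6057 / 13² = -0.08051 eV
At n = ∞: E_∞ = 0 eV

Ionization energy = E_∞ - E_13 = 0 - (-0.08051) = 0.08051 eV
Ionization energy ≈ 0.08 eV

This is also called the binding energy of the electron in state n = 13.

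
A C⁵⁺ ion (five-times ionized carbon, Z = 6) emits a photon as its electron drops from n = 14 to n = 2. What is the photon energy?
119.952294 eV

The energy levels are E_n = -13.6057 Z² eV / n².

Energy at n = 14: E_14 = -13.6057 × 6² / 14² = -2.499006122 eV
Energy at n = 2: E_2 = -13.6057 × 6² / 2² = -122.451300000 eV

For emission (electron falling to lower state), the photon energy is:
E_photon = E_14 - E_2 = |-2.499006122 - (-122.451300000)|
E_photon = 119.952294 eV

This energy is carried away by the emitted photon.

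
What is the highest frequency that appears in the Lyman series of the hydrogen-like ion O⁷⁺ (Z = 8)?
2.1055e+17 Hz

The series limit corresponds to the transition from n = ∞ to n = 1.
This is the highest energy (shortest wavelength) transition in the Lyman series.

E_∞ = 0 eV
E_1 = -13.6057 × 8² / 1² = -870.7648000 eV

Energy at series limit:
ΔE = E_∞ - E_1 = 0 - (-870.7648000) = 870.7648000 eV
E = 870.7648000 eV × (1.602177 × 10⁻¹⁹ J/eV) = 1.395119e-16 J
f = E/h = 1.395119e-16 J / (6.62607 × 10⁻³⁴ J·s) = 2.1055e+17 Hz

This energy equals the ionization energy from the n = 1 state of O⁷⁺.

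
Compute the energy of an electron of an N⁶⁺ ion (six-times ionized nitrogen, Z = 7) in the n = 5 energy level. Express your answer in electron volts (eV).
-26.67 eV

The energy levels of a hydrogen-like atom are given by:
E_n = -13.6057 Z² / n² eV  (with Z = 7 for N⁶⁺)

For n = 5:
E_5 = -13.6057 × 7² / 5²
E_5 = -13.6057 × 49 / 25
E_5 = -26.67 eV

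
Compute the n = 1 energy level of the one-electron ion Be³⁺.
-217.691 eV

For hydrogen-like ions, the energy levels scale with Z²:
E_n = -13.6057 Z² / n² eV

For Be³⁺ (Z = 4) at n = 1:
E_1 = -13.6057 × 4² / 1²
E_1 = -13.6057 × 16 / 1
E_1 = -217.6912 / 1
E_1 = -217.691 eV

The energy is 16 times more negative than hydrogen at the same n due to the stronger nuclear charge.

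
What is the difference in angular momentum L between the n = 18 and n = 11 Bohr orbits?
7.382e-34 J·s (or 7ℏ)

In the Bohr model, L_n = nℏ where ℏ = 1.05457e-34 J·s.

L_18 = 18ℏ = 1.89823e-33 J·s
L_11 = 11ℏ = 1.16003e-33 J·s

ΔL = L_18 - L_11 = (18 - 11)ℏ = 7ℏ
ΔL = 7 × 1.05457e-34 J·s = 7.382e-34 J·s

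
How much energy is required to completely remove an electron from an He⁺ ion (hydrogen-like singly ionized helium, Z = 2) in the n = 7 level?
1.110669 eV

The ionization energy is the energy needed to remove the electron completely (n → ∞).

For a hydrogen-like ion with Z = 2, E_n = -13.6057 Z² / n² eV.

At n = 7: E_7 = -13.6057 × 2² / 7² = -1.110669388 eV
At n = ∞: E_∞ = 0 eV

Ionization energy = E_∞ - E_7 = 0 - (-1.110669388) = 1.110669388 eV
Ionization energy ≈ 1.110669 eV

This is also called the binding energy of the electron in state n = 7.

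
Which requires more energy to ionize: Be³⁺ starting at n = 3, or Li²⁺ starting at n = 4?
Be³⁺ at n = 3 (E = -24.188 eV)

Using E_n = -13.6057 Z² / n² eV:

Be³⁺ (Z = 4) at n = 3:
E = -13.6057 × 4² / 3² = -13.6057 × 16 / 9 = -24.187911 eV

Li²⁺ (Z = 3) at n = 4:
E = -13.6057 × 3² / 4² = -13.6057 × 9 / 16 = -7.653206 eV

Since -24.187911 eV < -7.653206 eV,
Be³⁺ at n = 3 is more tightly bound (requires more energy to ionize).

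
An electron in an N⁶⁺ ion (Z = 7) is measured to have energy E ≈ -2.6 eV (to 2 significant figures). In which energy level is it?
n = 16

The exact energy levels follow E_n = -13.6057 Z² / n² eV with Z = 7.

The measured value (-2.6 eV) is reported to only 2 significant figures, so we must test candidate n values and see which one matches to that precision.

Candidate energies:
  n = 14:  E = -13.6057 × 7² / 14² = -3.40143 eV
  n = 15:  E = -13.6057 × 7² / 15² = -2.96302 eV
  n = 16:  E = -13.6057 × 7² / 16² = -2.60422 eV  ← matches
  n = 17:  E = -13.6057 × 7² / 17² = -2.30685 eV
  n = 18:  E = -13.6057 × 7² / 18² = -2.05765 eV

Checking against the measurement of -2.6 eV (2 sig figs), only n = 16 agrees:
E_16 = -2.60422 eV, which rounds to -2.6 eV ✓

Therefore n = 16.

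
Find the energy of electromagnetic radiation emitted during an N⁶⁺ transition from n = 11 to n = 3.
68.5657 eV

The energy levels are E_n = -13.6057 Z² eV / n².

Energy at n = 11: E_11 = -13.6057 × 7² / 11² = -5.5097463 eV
Energy at n = 3: E_3 = -13.6057 × 7² / 3² = -74.0754778 eV

For emission (electron falling to lower state), the photon energy is:
E_photon = E_11 - E_3 = |-5.5097463 - (-74.0754778)|
E_photon = 68.5657 eV

This energy is carried away by the emitted photon.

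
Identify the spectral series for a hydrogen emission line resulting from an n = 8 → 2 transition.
Balmer series

The spectral series in hydrogen are named based on the final (lower) energy level:
- Lyman series: n_final = 1 (ultraviolet)
- Balmer series: n_final = 2 (visible/near-UV)
- Paschen series: n_final = 3 (infrared)
- Brackett series: n_final = 4 (infrared)
- Pfund series: n_final = 5 (far infrared)

Since this transition ends at n = 2, it belongs to the Balmer series.

For reference, this 8 → 2 line has photon energy
ΔE = 13.6057 eV × (1/2² - 1/8²) = 3.18883594 eV,
corresponding to wavelength λ = hc/ΔE = 1239.84 eV·nm / 3.18883594 eV = 388.8065 nm in the visible/near-UV region.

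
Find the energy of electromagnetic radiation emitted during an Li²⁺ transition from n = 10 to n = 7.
1.2745 eV

The energy levels are E_n = -13.6057 Z² eV / n².

Energy at n = 10: E_10 = -13.6057 × 3² / 10² = -1.2245130 eV
Energy at n = 7: E_7 = -13.6057 × 3² / 7² = -2.4990061 eV

For emission (electron falling to lower state), the photon energy is:
E_photon = E_10 - E_7 = |-1.2245130 - (-2.4990061)|
E_photon = 1.2745 eV

This energy is carried away by the emitted photon.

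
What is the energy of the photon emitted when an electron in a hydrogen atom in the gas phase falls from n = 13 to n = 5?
0.46372 eV

The energy levels are E_n = -13.6057 eV / n².

Energy at n = 13: E_13 = -13.6057 / 13² = -0.08050710 eV
Energy at n = 5: E_5 = -13.6057 / 5² = -0.54422800 eV

For emission (electron falling to lower state), the photon energy is:
E_photon = E_13 - E_5 = |-0.08050710 - (-0.54422800)|
E_photon = 0.46372 eV

This energy is carried away by the emitted photon.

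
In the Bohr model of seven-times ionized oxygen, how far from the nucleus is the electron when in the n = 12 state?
0.9525 nm (or 9.5252 Å)

The Bohr radius formula is:
r_n = n² a₀ / Z

where a₀ = 0.0529177 nm is the Bohr radius.

For O⁷⁺ (Z = 8) at n = 12:
r_12 = 12² × 0.0529177 nm / 8
r_12 = 144 × 0.0529177 nm / 8
r_12 = 7.62015 nm / 8
r_12 = 0.9525 nm

The electron orbits at approximately 0.9525 nm from the nucleus.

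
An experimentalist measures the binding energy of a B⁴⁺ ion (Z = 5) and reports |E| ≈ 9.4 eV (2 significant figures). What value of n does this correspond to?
n = 6

The exact energy levels follow E_n = -13.6057 Z² / n² eV with Z = 5.

The measured value (-9.4 eV) is reported to only 2 significant figures, so we must test candidate n values and see which one matches to that precision.

Candidate energies:
  n = 4:  E = -13.6057 × 5² / 4² = -21.258906 eV
  n = 5:  E = -13.6057 × 5² / 5² = -13.605700 eV
  n = 6:  E = -13.6057 × 5² / 6² = -9.448403 eV  ← matches
  n = 7:  E = -13.6057 × 5² / 7² = -6.941684 eV
  n = 8:  E = -13.6057 × 5² / 8² = -5.314727 eV

Checking against the measurement of -9.4 eV (2 sig figs), only n = 6 agrees:
E_6 = -9.448403 eV, which rounds to -9.4 eV ✓

Therefore n = 6.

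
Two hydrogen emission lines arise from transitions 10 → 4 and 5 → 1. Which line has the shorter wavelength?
5 → 1

Calculate the energy for each transition:

Transition 10 → 4:
ΔE₁ = |E_4 - E_10| = |-13.6057/4² - (-13.6057/10²)|
ΔE₁ = |-0.85035625 - (-0.13605700)| = 0.71430 eV

Transition 5 → 1:
ΔE₂ = |E_1 - E_5| = |-13.6057/1² - (-13.6057/5²)|
ΔE₂ = |-13.60570000 - (-0.54422800)| = 13.06147 eV

Since 13.06147 eV > 0.71430 eV, the transition 5 → 1 emits the more energetic photon.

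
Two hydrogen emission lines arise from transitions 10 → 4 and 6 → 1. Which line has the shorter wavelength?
6 → 1

Calculate the energy for each transition:

Transition 10 → 4:
ΔE₁ = |E_4 - E_10| = |-13.6057/4² - (-13.6057/10²)|
ΔE₁ = |-0.8503562500 - (-0.1360570000)| = 0.7142993 eV

Transition 6 → 1:
ΔE₂ = |E_1 - E_6| = |-13.6057/1² - (-13.6057/6²)|
ΔE₂ = |-13.6057000000 - (-0.3779361111)| = 13.2277639 eV

Since 13.2277639 eV > 0.7142993 eV, the transition 6 → 1 emits the more energetic photon.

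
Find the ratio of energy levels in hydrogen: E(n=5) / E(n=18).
12.9600

Using E_n = -13.6057 Z² / n² eV with Z = 1:

E_5 = -13.6057 / 5² = -13.6057 / 25 = -0.5442280000 eV
E_18 = -13.6057 / 18² = -13.6057 / 324 = -0.0419929012 eV

The ratio is:
E_5/E_18 = (-0.5442280000) / (-0.0419929012)
E_5/E_18 = (-13.6057/25) / (-13.6057/324)
E_5/E_18 = 324/25
E_5/E_18 = 12.9600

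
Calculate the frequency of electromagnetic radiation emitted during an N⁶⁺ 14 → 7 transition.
2.467e+15 Hz

First, find the transition energy:
E_14 = -13.6057 × 7² / 14² = -3.401425 eV
E_7 = -13.6057 × 7² / 7² = -13.605700 eV
|ΔE| = |E_7 - E_14| = 10.204275 eV

Convert to Joules: E = 10.204275 eV × (1.602177 × 10⁻¹⁹ J/eV) = 1.63491e-18 J

Using E = hf:
f = E/h = 1.63491e-18 J / (6.62607 × 10⁻³⁴ J·s)
f = 2.467e+15 Hz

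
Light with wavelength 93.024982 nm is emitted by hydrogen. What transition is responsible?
n = 7 → n = 1

First, find the photon energy from the wavelength (hc = 1239.84 eV·nm):
E = hc/λ = 1239.84 eV·nm / 93.024982 nm = 13.328033 eV

The energy levels of hydrogen satisfy E_n = -13.6057 / n² eV, so an emission n_i → n_f releases
ΔE = 13.6057 × (1/n_f² − 1/n_i²) eV.

Setting ΔE equal to the photon energy:
1/n_f² − 1/n_i² = 13.328033 / 13.6057 = 0.97959186

Since 1/n_i² must be positive, we need 1/n_f² > 0.97959186, i.e. n_f ≤ 1. For each allowed n_f, solve n_i = (1/n_f² − 0.97959186)^(−1/2) and check whether it is a whole number:
  n_f = 1: 1/n_i² = 1.00000000 − 0.97959186 = 0.02040814 → n_i = 7.000  → integer, n_i = 7 ✓

Only n_f = 1 gives an integer upper level, n_i = 7.

The transition is from n = 7 to n = 1 (emission).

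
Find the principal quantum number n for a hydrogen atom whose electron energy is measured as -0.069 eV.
n = 14

The exact energy levels follow E_n = -13.6057 eV / n².

The measured value (-0.069 eV) is reported to only 2 significant figures, so we must test candidate n values and see which one matches to that precision.

Candidate energies:
  n = 12:  E = -13.6057/12² = -0.09448 eV
  n = 13:  E = -13.6057/13² = -0.08051 eV
  n = 14:  E = -13.6057/14² = -0.06942 eV  ← matches
  n = 15:  E = -13.6057/15² = -0.06047 eV
  n = 16:  E = -13.6057/16² = -0.05315 eV

Checking against the measurement of -0.069 eV (2 sig figs), only n = 14 agrees:
E_14 = -0.06942 eV, which rounds to -0.069 eV ✓

Therefore n = 14.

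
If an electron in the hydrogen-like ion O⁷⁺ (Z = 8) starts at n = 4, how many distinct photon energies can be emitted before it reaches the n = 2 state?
3

The electron can occupy levels n = 2, 3, ..., 4 during de-excitation — that is m = 4 - 2 + 1 = 3 distinct levels.

The number of distinct spectral lines equals the number of ways to choose 2 of these m levels (each pair gives one possible emission transition):

Number of lines = m(m-1)/2 = 3×2/2 = 3

These correspond to all possible transitions between the 3 levels:
4 → 3, 4 → 2, 3 → 2

Each transition produces a photon with a unique energy (and thus wavelength). This count does not depend on Z.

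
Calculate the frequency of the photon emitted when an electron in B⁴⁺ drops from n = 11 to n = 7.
9.98772e+14 Hz

First, find the transition energy:
E_11 = -13.6057 × 5² / 11² = -2.81109504 eV
E_7 = -13.6057 × 5² / 7² = -6.94168367 eV
|ΔE| = |E_7 - E_11| = 4.13058863 eV

Convert to Joules: E = 4.13058863 eV × (1.602177 × 10⁻¹⁹ J/eV) = 6.6179341e-19 J

Using E = hf:
f = E/h = 6.6179341e-19 J / (6.62607 × 10⁻³⁴ J·s)
f = 9.98772e+14 Hz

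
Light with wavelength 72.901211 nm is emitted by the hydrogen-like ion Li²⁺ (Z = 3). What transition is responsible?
n = 3 → n = 2

First, find the photon energy from the wavelength (hc = 1239.84 eV·nm):
E = hc/λ = 1239.84 eV·nm / 72.901211 nm = 17.007125 eV

The energy levels of Li²⁺ satisfy E_n = -13.6057 × 3² / n² eV, so an emission n_i → n_f releases
ΔE = 13.6057 × 3² × (1/n_f² − 1/n_i²) eV.

Setting ΔE equal to the photon energy:
1/n_f² − 1/n_i² = 17.007125 / (13.6057 × 3²) = 0.13888889

Since 1/n_i² must be positive, we need 1/n_f² > 0.13888889, i.e. n_f ≤ 2. For each allowed n_f, solve n_i = (1/n_f² − 0.13888889)^(−1/2) and check whether it is a whole number:
  n_f = 1: 1/n_i² = 1.00000000 − 0.13888889 = 0.86111111 → n_i = 1.078  (not an integer) ✗
  n_f = 2: 1/n_i² = 0.25000000 − 0.13888889 = 0.11111111 → n_i = 3.000  → integer, n_i = 3 ✓

Only n_f = 2 gives an integer upper level, n_i = 3.

The transition is from n = 3 to n = 2 (emission).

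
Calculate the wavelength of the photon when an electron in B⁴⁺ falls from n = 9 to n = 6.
236.1999 nm

First, find the transition energy using E_n = -13.6057 Z² / n² eV:
E_9 = -13.6057 × 5² / 9² = -4.19929012 eV
E_6 = -13.6057 × 5² / 6² = -9.44840278 eV

Photon energy: |ΔE| = |E_6 - E_9| = 5.24911266 eV

Convert to wavelength using E = hc/λ with hc = 1239.84 eV·nm:
λ = hc/E = 1239.84 eV·nm / 5.24911266 eV
λ = 236.1999 nm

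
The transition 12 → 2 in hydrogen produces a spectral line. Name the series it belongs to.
Balmer series

The spectral series in hydrogen are named based on the final (lower) energy level:
- Lyman series: n_final = 1 (ultraviolet)
- Balmer series: n_final = 2 (visible/near-UV)
- Paschen series: n_final = 3 (infrared)
- Brackett series: n_final = 4 (infrared)
- Pfund series: n_final = 5 (far infrared)

Since this transition ends at n = 2, it belongs to the Balmer series.

For reference, this 12 → 2 line has photon energy
ΔE = 13.6057 eV × (1/2² - 1/12²) = 3.306941 eV,
corresponding to wavelength λ = hc/ΔE = 1239.84 eV·nm / 3.306941 eV = 374.92 nm in the visible/near-UV region.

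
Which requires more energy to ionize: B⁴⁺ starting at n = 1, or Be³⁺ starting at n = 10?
B⁴⁺ at n = 1 (E = -340.14250 eV)

Using E_n = -13.6057 Z² / n² eV:

B⁴⁺ (Z = 5) at n = 1:
E = -13.6057 × 5² / 1² = -13.6057 × 25 / 1 = -340.14250000 eV

Be³⁺ (Z = 4) at n = 10:
E = -13.6057 × 4² / 10² = -13.6057 × 16 / 100 = -2.17691200 eV

Since -340.14250000 eV < -2.17691200 eV,
B⁴⁺ at n = 1 is more tightly bound (requires more energy to ionize).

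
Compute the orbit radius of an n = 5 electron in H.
1.32294 nm (or 13.22943 Å)

The Bohr radius formula is:
r_n = n² a₀ / Z

where a₀ = 0.05291772 nm is the Bohr radius.

For H (Z = 1) at n = 5:
r_5 = 5² × 0.05291772 nm / 1
r_5 = 25 × 0.05291772 nm / 1
r_5 = 1.322943 nm / 1
r_5 = 1.32294 nm

The electron orbits at approximately 1.32294 nm from the nucleus.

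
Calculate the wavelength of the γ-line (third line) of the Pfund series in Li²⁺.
415.392 nm

The lines of a series are numbered from the longest wavelength (smallest ΔE) outward; the third line is the transition from n = n_f + 3 to n_f.
The Pfund series has all transitions ending at n_f = 5.

For Li²⁺ (Z = 3), the third line (γ-line) is the jump from n = 8 to n = 5:
E_8 = -13.6057 × 3² / 8² = -1.9133016 eV
E_5 = -13.6057 × 3² / 5² = -4.8980520 eV
ΔE = E_8 - E_5 = 2.9847504 eV

λ = hc/E = 1239.84 eV·nm / 2.9847504 eV
λ = 415.392 nm

This is the γ-line of the Pfund series in Li²⁺.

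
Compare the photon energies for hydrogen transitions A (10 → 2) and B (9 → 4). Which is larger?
10 → 2

Calculate the energy for each transition:

Transition 10 → 2:
ΔE₁ = |E_2 - E_10| = |-13.6057/2² - (-13.6057/10²)|
ΔE₁ = |-3.40142500000 - (-0.13605700000)| = 3.26536800 eV

Transition 9 → 4:
ΔE₂ = |E_4 - E_9| = |-13.6057/4² - (-13.6057/9²)|
ΔE₂ = |-0.85035625000 - (-0.16797160494)| = 0.68238465 eV

Since 3.26536800 eV > 0.68238465 eV, the transition 10 → 2 emits the more energetic photon.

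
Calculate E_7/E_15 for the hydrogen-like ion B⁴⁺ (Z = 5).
4.59

Using E_n = -13.6057 Z² / n² eV with Z = 5:

E_7 = -13.6057 × 5² / 7² = -340.1425 / 49 = -6.94168367 eV
E_15 = -13.6057 × 5² / 15² = -340.1425 / 225 = -1.51174444 eV

The ratio is:
E_7/E_15 = (-6.94168367) / (-1.51174444)
E_7/E_15 = (-340.1425/49) / (-340.1425/225)
E_7/E_15 = 225/49
E_7/E_15 = 4.59
(Note: the Z² factors cancel in the ratio.)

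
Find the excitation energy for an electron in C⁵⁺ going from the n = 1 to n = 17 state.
488.1104 eV

The energy levels of a hydrogen-like atom are E_n = -13.6057 Z² eV / n².

Energy at n = 1: E_1 = -13.6057 × 6² / 1² = -489.8052000 eV
Energy at n = 17: E_17 = -13.6057 × 6² / 17² = -1.6948277 eV

The excitation energy is the difference:
ΔE = E_17 - E_1
ΔE = -1.6948277 - (-489.8052000)
ΔE = 488.1104 eV

Since this is positive, energy must be absorbed (photon absorption).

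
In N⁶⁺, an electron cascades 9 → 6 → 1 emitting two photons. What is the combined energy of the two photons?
658.44869 eV

The energy levels of N⁶⁺ are E_n = -13.6057 × 7² / n² eV.

First transition (9 → 6):
ΔE₁ = |E_6 - E_9|
ΔE₁ = |-18.51886944444 - (-8.23060864198)| = 10.28826080 eV

Second transition (6 → 1):
ΔE₂ = |E_1 - E_6|
ΔE₂ = |-666.67930000000 - (-18.51886944444)| = 648.16043056 eV

Total energy released:
E_total = ΔE₁ + ΔE₂ = 10.28826080 + 648.16043056 = 658.44869 eV

Note: This equals the direct transition 9 → 1: 658.44869 eV ✓
Energy is conserved regardless of the path taken.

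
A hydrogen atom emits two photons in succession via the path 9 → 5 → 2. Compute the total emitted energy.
3.23 eV

The energy levels of hydrogen are E_n = -13.6057 / n² eV.

First transition (9 → 5):
ΔE₁ = |E_5 - E_9|
ΔE₁ = |-0.54422800 - (-0.16797160)| = 0.37626 eV

Second transition (5 → 2):
ΔE₂ = |E_2 - E_5|
ΔE₂ = |-3.40142500 - (-0.54422800)| = 2.85720 eV

Total energy released:
E_total = ΔE₁ + ΔE₂ = 0.37626 + 2.85720 = 3.23 eV

Note: This equals the direct transition 9 → 2: 3.23 eV ✓
Energy is conserved regardless of the path taken.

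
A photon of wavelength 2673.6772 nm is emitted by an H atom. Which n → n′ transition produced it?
n = 13 → n = 5

First, find the photon energy from the wavelength (hc = 1239.84 eV·nm):
E = hc/λ = 1239.84 eV·nm / 2673.6772 nm = 0.46372090 eV

The energy levels of hydrogen satisfy E_n = -13.6057 / n² eV, so an emission n_i → n_f releases
ΔE = 13.6057 × (1/n_f² − 1/n_i²) eV.

Setting ΔE equal to the photon energy:
1/n_f² − 1/n_i² = 0.46372090 / 13.6057 = 0.034082840

Since 1/n_i² must be positive, we need 1/n_f² > 0.034082840, i.e. n_f ≤ 5. For each allowed n_f, solve n_i = (1/n_f² − 0.034082840)^(−1/2) and check whether it is a whole number:
  n_f = 1: 1/n_i² = 1.000000000 − 0.034082840 = 0.965917160 → n_i = 1.017  (not an integer) ✗
  n_f = 2: 1/n_i² = 0.250000000 − 0.034082840 = 0.215917160 → n_i = 2.152  (not an integer) ✗
  n_f = 3: 1/n_i² = 0.111111111 − 0.034082840 = 0.077028271 → n_i = 3.603  (not an integer) ✗
  n_f = 4: 1/n_i² = 0.062500000 − 0.034082840 = 0.028417160 → n_i = 5.932  (not an integer) ✗
  n_f = 5: 1/n_i² = 0.040000000 − 0.034082840 = 0.005917160 → n_i = 13.000  → integer, n_i = 13 ✓

Only n_f = 5 gives an integer upper level, n_i = 13.

The transition is from n = 13 to n = 5 (emission).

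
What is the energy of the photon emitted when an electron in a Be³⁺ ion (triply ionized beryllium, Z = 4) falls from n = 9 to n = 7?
1.755132 eV

The energy levels are E_n = -13.6057 Z² eV / n².

Energy at n = 9: E_9 = -13.6057 × 4² / 9² = -2.687545679 eV
Energy at n = 7: E_7 = -13.6057 × 4² / 7² = -4.442677551 eV

For emission (electron falling to lower state), the photon energy is:
E_photon = E_9 - E_7 = |-2.687545679 - (-4.442677551)|
E_photon = 1.755132 eV

This energy is carried away by the emitted photon.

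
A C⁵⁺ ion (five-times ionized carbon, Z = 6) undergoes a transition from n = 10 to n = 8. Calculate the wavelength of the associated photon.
450.01 nm

First, find the transition energy using E_n = -13.6057 Z² / n² eV:
E_10 = -13.6057 × 6² / 10² = -4.898052 eV
E_8 = -13.6057 × 6² / 8² = -7.653206 eV

Photon energy: |ΔE| = |E_8 - E_10| = 2.755154 eV

Convert to wavelength using E = hc/λ with hc = 1239.84 eV·nm:
λ = hc/E = 1239.84 eV·nm / 2.755154 eV
λ = 450.01 nm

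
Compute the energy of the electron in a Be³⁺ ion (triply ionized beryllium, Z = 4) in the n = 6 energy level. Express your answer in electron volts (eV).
-6.0470 eV

The energy levels of a hydrogen-like atom are given by:
E_n = -13.6057 Z² / n² eV  (with Z = 4 for Be³⁺)

For n = 6:
E_6 = -13.6057 × 4² / 6²
E_6 = -13.6057 × 16 / 36
E_6 = -6.0470 eV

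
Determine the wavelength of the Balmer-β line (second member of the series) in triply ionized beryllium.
30.3755 nm

The lines of a series are numbered from the longest wavelength (smallest ΔE) outward; the second line is the transition from n = n_f + 2 to n_f.
The Balmer series has all transitions ending at n_f = 2.

For Be³⁺ (Z = 4), the second line (β-line) is the jump from n = 4 to n = 2:
E_4 = -13.6057 × 4² / 4² = -13.605700 eV
E_2 = -13.6057 × 4² / 2² = -54.422800 eV
ΔE = E_4 - E_2 = 40.817100 eV

λ = hc/E = 1239.84 eV·nm / 40.817100 eV
λ = 30.3755 nm

This is the β-line of the Balmer series in Be³⁺.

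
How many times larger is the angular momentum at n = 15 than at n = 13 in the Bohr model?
1.15385

In the Bohr model, L_n = nℏ, so the ratio is purely the ratio of quantum numbers:

L_15/L_13 = 15ℏ / 13ℏ = 15/13 = 1.15385

The angular momentum scales linearly with n.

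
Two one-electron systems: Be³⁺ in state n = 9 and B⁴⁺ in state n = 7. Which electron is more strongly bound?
B⁴⁺ at n = 7 (E = -6.942 eV)

Using E_n = -13.6057 Z² / n² eV:

Be³⁺ (Z = 4) at n = 9:
E = -13.6057 × 4² / 9² = -13.6057 × 16 / 81 = -2.687546 eV

B⁴⁺ (Z = 5) at n = 7:
E = -13.6057 × 5² / 7² = -13.6057 × 25 / 49 = -6.941684 eV

Since -6.941684 eV < -2.687546 eV,
B⁴⁺ at n = 7 is more tightly bound (requires more energy to ionize).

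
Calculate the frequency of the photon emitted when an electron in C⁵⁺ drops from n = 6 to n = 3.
9.8695e+15 Hz

First, find the transition energy:
E_6 = -13.6057 × 6² / 6² = -13.605700 eV
E_3 = -13.6057 × 6² / 3² = -54.422800 eV
|ΔE| = |E_3 - E_6| = 40.817100 eV

Convert to Joules: E = 40.817100 eV × (1.602177 × 10⁻¹⁹ J/eV) = 6.539622e-18 J

Using E = hf:
f = E/h = 6.539622e-18 J / (6.62607 × 10⁻³⁴ J·s)
f = 9.8695e+15 Hz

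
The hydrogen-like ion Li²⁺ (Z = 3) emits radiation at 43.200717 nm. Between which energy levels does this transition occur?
n = 8 → n = 2

First, find the photon energy from the wavelength (hc = 1239.84 eV·nm):
E = hc/λ = 1239.84 eV·nm / 43.200717 nm = 28.699524 eV

The energy levels of Li²⁺ satisfy E_n = -13.6057 × 3² / n² eV, so an emission n_i → n_f releases
ΔE = 13.6057 × 3² × (1/n_f² − 1/n_i²) eV.

Setting ΔE equal to the photon energy:
1/n_f² − 1/n_i² = 28.699524 / (13.6057 × 3²) = 0.23437500

Since 1/n_i² must be positive, we need 1/n_f² > 0.23437500, i.e. n_f ≤ 2. For each allowed n_f, solve n_i = (1/n_f² − 0.23437500)^(−1/2) and check whether it is a whole number:
  n_f = 1: 1/n_i² = 1.00000000 − 0.23437500 = 0.76562500 → n_i = 1.143  (not an integer) ✗
  n_f = 2: 1/n_i² = 0.25000000 − 0.23437500 = 0.01562500 → n_i = 8.000  → integer, n_i = 8 ✓

Only n_f = 2 gives an integer upper level, n_i = 8.

The transition is from n = 8 to n = 2 (emission).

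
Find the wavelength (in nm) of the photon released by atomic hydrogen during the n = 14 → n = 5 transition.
2611.23 nm

First, find the transition energy using E_n = -13.6057 / n² eV:
E_14 = -13.6057 / 14² = -0.06941684 eV
E_5 = -13.6057 / 5² = -0.54422800 eV

Photon energy: |ΔE| = |E_5 - E_14| = 0.47481116 eV

Convert to wavelength using E = hc/λ with hc = 1239.84 eV·nm:
λ = hc/E = 1239.84 eV·nm / 0.47481116 eV
λ = 2611.23 nm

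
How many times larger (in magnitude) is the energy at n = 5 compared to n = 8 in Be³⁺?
2.56

Using E_n = -13.6057 Z² / n² eV with Z = 4:

E_5 = -13.6057 × 4² / 5² = -217.6912 / 25 = -8.70764800 eV
E_8 = -13.6057 × 4² / 8² = -217.6912 / 64 = -3.40142500 eV

The ratio is:
E_5/E_8 = (-8.70764800) / (-3.40142500)
E_5/E_8 = (-217.6912/25) / (-217.6912/64)
E_5/E_8 = 64/25
E_5/E_8 = 2.56
(Note: the Z² factors cancel in the ratio.)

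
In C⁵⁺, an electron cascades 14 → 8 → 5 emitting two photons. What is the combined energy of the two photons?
17.09320 eV

The energy levels of C⁵⁺ are E_n = -13.6057 × 6² / n² eV.

First transition (14 → 8):
ΔE₁ = |E_8 - E_14|
ΔE₁ = |-7.65320625000 - (-2.49900612245)| = 5.15420013 eV

Second transition (8 → 5):
ΔE₂ = |E_5 - E_8|
ΔE₂ = |-19.59220800000 - (-7.65320625000)| = 11.93900175 eV

Total energy released:
E_total = ΔE₁ + ΔE₂ = 5.15420013 + 11.93900175 = 17.09320 eV

Note: This equals the direct transition 14 → 5: 17.09320 eV ✓
Energy is conserved regardless of the path taken.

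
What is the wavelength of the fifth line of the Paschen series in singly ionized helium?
238.58578 nm

The lines of a series are numbered from the longest wavelength (smallest ΔE) outward; the fifth line is the transition from n = n_f + 5 to n_f.
The Paschen series has all transitions ending at n_f = 3.

For He⁺ (Z = 2), the fifth line (ε-line) is the jump from n = 8 to n = 3:
E_8 = -13.6057 × 2² / 8² = -0.850356250 eV
E_3 = -13.6057 × 2² / 3² = -6.046977778 eV
ΔE = E_8 - E_3 = 5.196621528 eV

λ = hc/E = 1239.84 eV·nm / 5.196621528 eV
λ = 238.58578 nm

This is the ε-line of the Paschen series in He⁺.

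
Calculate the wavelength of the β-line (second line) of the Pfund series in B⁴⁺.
186.05 nm

The lines of a series are numbered from the longest wavelength (smallest ΔE) outward; the second line is the transition from n = n_f + 2 to n_f.
The Pfund series has all transitions ending at n_f = 5.

For B⁴⁺ (Z = 5), the second line (β-line) is the jump from n = 7 to n = 5:
E_7 = -13.6057 × 5² / 7² = -6.941684 eV
E_5 = -13.6057 × 5² / 5² = -13.605700 eV
ΔE = E_7 - E_5 = 6.664016 eV

λ = hc/E = 1239.84 eV·nm / 6.664016 eV
λ = 186.05 nm

This is the β-line of the Pfund series in B⁴⁺.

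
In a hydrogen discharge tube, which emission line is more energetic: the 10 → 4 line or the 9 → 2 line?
9 → 2

Calculate the energy for each transition:

Transition 10 → 4:
ΔE₁ = |E_4 - E_10| = |-13.6057/4² - (-13.6057/10²)|
ΔE₁ = |-0.85035625000 - (-0.13605700000)| = 0.71429925 eV

Transition 9 → 2:
ΔE₂ = |E_2 - E_9| = |-13.6057/2² - (-13.6057/9²)|
ΔE₂ = |-3.40142500000 - (-0.16797160494)| = 3.23345340 eV

Since 3.23345340 eV > 0.71429925 eV, the transition 9 → 2 emits the more energetic photon.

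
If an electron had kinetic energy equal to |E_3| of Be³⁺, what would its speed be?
2.9169e+06 m/s (or 0.97% of c)

The binding energy at n = 3 for Be³⁺ is:
E_3 = -13.6057 × 4²/3² = -24.187911 eV
|E_3| = 24.187911 eV

Convert to Joules:
KE = 24.187911 eV × (1.602177 × 10⁻¹⁹ J/eV) = 3.875331e-18 J

Using KE = ½mv²:
v = √(2·KE/m_e)
v = √(2 × 3.875331e-18 J / 9.10938 × 10⁻³¹ kg)
v = 2.9169e+06 m/s

This is approximately 0.97% the speed of light.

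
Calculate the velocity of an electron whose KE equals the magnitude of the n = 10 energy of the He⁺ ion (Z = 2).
4.38e+05 m/s (or 0.146% of c)

The binding energy at n = 10 for He⁺ is:
E_10 = -13.6057 × 2²/10² = -0.544228 eV
|E_10| = 0.544228 eV

Convert to Joules:
KE = 0.544228 eV × (1.602177 × 10⁻¹⁹ J/eV) = 8.7195e-20 J

Using KE = ½mv²:
v = √(2·KE/m_e)
v = √(2 × 8.7195e-20 J / 9.10938 × 10⁻³¹ kg)
v = 4.38e+05 m/s

This is approximately 0.146% the speed of light.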